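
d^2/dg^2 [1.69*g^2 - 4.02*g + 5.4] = 3.38000000000000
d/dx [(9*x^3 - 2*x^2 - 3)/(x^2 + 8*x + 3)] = (9*x^4 + 144*x^3 + 65*x^2 - 6*x + 24)/(x^4 + 16*x^3 + 70*x^2 + 48*x + 9)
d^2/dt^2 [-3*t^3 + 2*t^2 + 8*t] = 4 - 18*t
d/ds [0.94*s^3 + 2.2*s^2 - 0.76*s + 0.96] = 2.82*s^2 + 4.4*s - 0.76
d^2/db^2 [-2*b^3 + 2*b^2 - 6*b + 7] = 4 - 12*b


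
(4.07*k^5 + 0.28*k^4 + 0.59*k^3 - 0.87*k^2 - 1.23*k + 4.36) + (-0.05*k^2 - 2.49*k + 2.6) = 4.07*k^5 + 0.28*k^4 + 0.59*k^3 - 0.92*k^2 - 3.72*k + 6.96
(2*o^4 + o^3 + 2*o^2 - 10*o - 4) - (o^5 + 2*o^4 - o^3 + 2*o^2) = -o^5 + 2*o^3 - 10*o - 4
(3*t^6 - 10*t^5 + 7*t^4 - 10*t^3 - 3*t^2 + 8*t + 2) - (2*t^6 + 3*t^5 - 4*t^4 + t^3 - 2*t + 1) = t^6 - 13*t^5 + 11*t^4 - 11*t^3 - 3*t^2 + 10*t + 1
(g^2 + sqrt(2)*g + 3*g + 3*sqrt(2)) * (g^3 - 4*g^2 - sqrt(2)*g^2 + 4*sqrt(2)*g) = g^5 - g^4 - 14*g^3 + 2*g^2 + 24*g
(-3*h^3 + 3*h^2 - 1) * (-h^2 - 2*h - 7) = 3*h^5 + 3*h^4 + 15*h^3 - 20*h^2 + 2*h + 7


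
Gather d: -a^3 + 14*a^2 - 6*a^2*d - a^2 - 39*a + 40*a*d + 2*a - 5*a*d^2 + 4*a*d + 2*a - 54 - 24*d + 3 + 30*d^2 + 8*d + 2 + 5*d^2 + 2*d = -a^3 + 13*a^2 - 35*a + d^2*(35 - 5*a) + d*(-6*a^2 + 44*a - 14) - 49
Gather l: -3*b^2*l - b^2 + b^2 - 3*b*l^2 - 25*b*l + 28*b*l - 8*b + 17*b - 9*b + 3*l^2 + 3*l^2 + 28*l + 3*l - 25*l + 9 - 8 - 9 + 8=l^2*(6 - 3*b) + l*(-3*b^2 + 3*b + 6)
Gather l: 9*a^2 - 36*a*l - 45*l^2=9*a^2 - 36*a*l - 45*l^2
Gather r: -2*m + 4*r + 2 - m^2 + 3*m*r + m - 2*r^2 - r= -m^2 - m - 2*r^2 + r*(3*m + 3) + 2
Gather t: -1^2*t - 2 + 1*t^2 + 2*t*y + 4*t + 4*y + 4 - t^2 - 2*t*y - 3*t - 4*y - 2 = 0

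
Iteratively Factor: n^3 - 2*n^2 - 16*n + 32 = (n - 2)*(n^2 - 16) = (n - 2)*(n + 4)*(n - 4)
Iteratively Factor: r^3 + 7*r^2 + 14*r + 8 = (r + 4)*(r^2 + 3*r + 2) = (r + 2)*(r + 4)*(r + 1)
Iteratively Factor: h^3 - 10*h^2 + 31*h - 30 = (h - 3)*(h^2 - 7*h + 10) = (h - 3)*(h - 2)*(h - 5)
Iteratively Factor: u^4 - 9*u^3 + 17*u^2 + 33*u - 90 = (u - 5)*(u^3 - 4*u^2 - 3*u + 18) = (u - 5)*(u - 3)*(u^2 - u - 6) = (u - 5)*(u - 3)*(u + 2)*(u - 3)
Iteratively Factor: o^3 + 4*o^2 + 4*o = (o + 2)*(o^2 + 2*o) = (o + 2)^2*(o)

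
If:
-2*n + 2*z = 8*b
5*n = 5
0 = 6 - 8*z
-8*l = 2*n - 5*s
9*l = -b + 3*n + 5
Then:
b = -1/16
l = 43/48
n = 1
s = 11/6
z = 3/4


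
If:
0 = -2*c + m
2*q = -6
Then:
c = m/2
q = -3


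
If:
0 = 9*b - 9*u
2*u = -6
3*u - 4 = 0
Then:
No Solution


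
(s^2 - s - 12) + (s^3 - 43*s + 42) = s^3 + s^2 - 44*s + 30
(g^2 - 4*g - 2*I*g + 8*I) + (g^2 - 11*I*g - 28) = 2*g^2 - 4*g - 13*I*g - 28 + 8*I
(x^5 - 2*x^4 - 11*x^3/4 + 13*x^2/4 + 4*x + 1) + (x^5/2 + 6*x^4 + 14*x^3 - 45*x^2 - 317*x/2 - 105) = 3*x^5/2 + 4*x^4 + 45*x^3/4 - 167*x^2/4 - 309*x/2 - 104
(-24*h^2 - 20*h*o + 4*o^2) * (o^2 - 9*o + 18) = -24*h^2*o^2 + 216*h^2*o - 432*h^2 - 20*h*o^3 + 180*h*o^2 - 360*h*o + 4*o^4 - 36*o^3 + 72*o^2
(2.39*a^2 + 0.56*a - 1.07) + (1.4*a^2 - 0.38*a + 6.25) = 3.79*a^2 + 0.18*a + 5.18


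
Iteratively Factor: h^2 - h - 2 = (h - 2)*(h + 1)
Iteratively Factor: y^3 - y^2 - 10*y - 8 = (y - 4)*(y^2 + 3*y + 2) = (y - 4)*(y + 2)*(y + 1)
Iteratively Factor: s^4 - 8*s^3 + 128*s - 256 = (s + 4)*(s^3 - 12*s^2 + 48*s - 64) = (s - 4)*(s + 4)*(s^2 - 8*s + 16) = (s - 4)^2*(s + 4)*(s - 4)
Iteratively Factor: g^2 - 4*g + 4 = (g - 2)*(g - 2)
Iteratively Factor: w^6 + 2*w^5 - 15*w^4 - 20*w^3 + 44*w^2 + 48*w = (w - 3)*(w^5 + 5*w^4 - 20*w^2 - 16*w) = (w - 3)*(w + 4)*(w^4 + w^3 - 4*w^2 - 4*w) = (w - 3)*(w - 2)*(w + 4)*(w^3 + 3*w^2 + 2*w) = w*(w - 3)*(w - 2)*(w + 4)*(w^2 + 3*w + 2) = w*(w - 3)*(w - 2)*(w + 2)*(w + 4)*(w + 1)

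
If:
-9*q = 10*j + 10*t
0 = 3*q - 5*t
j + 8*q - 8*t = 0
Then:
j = 0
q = 0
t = 0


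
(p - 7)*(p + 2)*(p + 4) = p^3 - p^2 - 34*p - 56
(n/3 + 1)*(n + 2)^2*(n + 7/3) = n^4/3 + 28*n^3/9 + 97*n^2/9 + 148*n/9 + 28/3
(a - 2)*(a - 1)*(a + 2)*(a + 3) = a^4 + 2*a^3 - 7*a^2 - 8*a + 12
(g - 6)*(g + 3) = g^2 - 3*g - 18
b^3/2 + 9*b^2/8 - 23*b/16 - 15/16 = (b/2 + 1/4)*(b - 5/4)*(b + 3)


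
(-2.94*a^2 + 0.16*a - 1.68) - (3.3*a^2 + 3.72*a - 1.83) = -6.24*a^2 - 3.56*a + 0.15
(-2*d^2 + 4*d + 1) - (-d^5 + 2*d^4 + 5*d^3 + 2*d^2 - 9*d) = d^5 - 2*d^4 - 5*d^3 - 4*d^2 + 13*d + 1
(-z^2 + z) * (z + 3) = -z^3 - 2*z^2 + 3*z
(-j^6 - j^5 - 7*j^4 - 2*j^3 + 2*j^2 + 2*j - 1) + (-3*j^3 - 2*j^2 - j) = -j^6 - j^5 - 7*j^4 - 5*j^3 + j - 1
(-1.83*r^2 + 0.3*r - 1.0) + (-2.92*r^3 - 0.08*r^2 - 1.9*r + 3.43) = -2.92*r^3 - 1.91*r^2 - 1.6*r + 2.43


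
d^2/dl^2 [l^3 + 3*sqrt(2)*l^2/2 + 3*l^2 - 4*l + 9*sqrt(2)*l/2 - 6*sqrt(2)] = 6*l + 3*sqrt(2) + 6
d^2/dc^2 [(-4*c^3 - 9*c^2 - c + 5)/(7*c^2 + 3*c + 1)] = 8*(33*c^3 + 222*c^2 + 81*c + 1)/(343*c^6 + 441*c^5 + 336*c^4 + 153*c^3 + 48*c^2 + 9*c + 1)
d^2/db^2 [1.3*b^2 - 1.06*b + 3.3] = 2.60000000000000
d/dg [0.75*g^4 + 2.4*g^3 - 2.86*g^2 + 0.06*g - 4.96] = 3.0*g^3 + 7.2*g^2 - 5.72*g + 0.06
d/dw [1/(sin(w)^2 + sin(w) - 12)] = -(2*sin(w) + 1)*cos(w)/(sin(w)^2 + sin(w) - 12)^2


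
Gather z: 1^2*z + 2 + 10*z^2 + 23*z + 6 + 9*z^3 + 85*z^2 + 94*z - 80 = 9*z^3 + 95*z^2 + 118*z - 72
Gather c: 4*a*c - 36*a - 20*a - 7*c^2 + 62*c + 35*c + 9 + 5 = -56*a - 7*c^2 + c*(4*a + 97) + 14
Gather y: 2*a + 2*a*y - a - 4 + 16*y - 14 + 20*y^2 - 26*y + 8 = a + 20*y^2 + y*(2*a - 10) - 10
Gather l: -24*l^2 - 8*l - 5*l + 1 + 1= -24*l^2 - 13*l + 2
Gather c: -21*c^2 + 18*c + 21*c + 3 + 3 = -21*c^2 + 39*c + 6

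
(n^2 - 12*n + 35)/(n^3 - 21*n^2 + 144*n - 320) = (n - 7)/(n^2 - 16*n + 64)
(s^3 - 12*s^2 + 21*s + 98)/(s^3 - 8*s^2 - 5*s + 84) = (s^2 - 5*s - 14)/(s^2 - s - 12)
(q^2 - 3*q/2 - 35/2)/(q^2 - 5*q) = (q + 7/2)/q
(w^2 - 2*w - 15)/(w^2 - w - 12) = (w - 5)/(w - 4)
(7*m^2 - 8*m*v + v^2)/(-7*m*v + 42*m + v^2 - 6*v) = (-m + v)/(v - 6)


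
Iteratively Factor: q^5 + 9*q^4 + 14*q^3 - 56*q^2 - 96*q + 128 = (q + 4)*(q^4 + 5*q^3 - 6*q^2 - 32*q + 32) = (q - 1)*(q + 4)*(q^3 + 6*q^2 - 32) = (q - 1)*(q + 4)^2*(q^2 + 2*q - 8) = (q - 1)*(q + 4)^3*(q - 2)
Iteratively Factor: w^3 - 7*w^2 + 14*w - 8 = (w - 2)*(w^2 - 5*w + 4) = (w - 4)*(w - 2)*(w - 1)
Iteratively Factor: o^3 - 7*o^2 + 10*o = (o - 2)*(o^2 - 5*o) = (o - 5)*(o - 2)*(o)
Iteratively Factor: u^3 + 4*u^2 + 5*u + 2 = (u + 1)*(u^2 + 3*u + 2) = (u + 1)*(u + 2)*(u + 1)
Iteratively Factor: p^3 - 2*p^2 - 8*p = (p - 4)*(p^2 + 2*p) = (p - 4)*(p + 2)*(p)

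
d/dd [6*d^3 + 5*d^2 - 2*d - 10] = 18*d^2 + 10*d - 2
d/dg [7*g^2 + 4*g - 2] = 14*g + 4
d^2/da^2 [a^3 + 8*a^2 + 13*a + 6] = 6*a + 16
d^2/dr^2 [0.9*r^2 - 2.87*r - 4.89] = 1.80000000000000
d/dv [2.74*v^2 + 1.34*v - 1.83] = 5.48*v + 1.34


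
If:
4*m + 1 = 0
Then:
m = -1/4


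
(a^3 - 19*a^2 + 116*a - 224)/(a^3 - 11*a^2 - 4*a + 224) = (a - 4)/(a + 4)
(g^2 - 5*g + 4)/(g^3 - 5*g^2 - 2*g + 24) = (g - 1)/(g^2 - g - 6)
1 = 1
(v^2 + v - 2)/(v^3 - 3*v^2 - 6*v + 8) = 1/(v - 4)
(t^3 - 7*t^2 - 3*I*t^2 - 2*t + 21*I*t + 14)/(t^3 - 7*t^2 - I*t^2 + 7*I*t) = (t - 2*I)/t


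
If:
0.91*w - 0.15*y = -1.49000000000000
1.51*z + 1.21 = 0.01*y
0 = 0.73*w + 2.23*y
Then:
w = -1.55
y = 0.51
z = -0.80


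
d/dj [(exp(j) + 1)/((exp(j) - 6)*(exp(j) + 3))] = (-exp(2*j) - 2*exp(j) - 15)*exp(j)/(exp(4*j) - 6*exp(3*j) - 27*exp(2*j) + 108*exp(j) + 324)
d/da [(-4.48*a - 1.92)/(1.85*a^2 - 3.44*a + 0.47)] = (8.288*a^2 + 7.104*a - 8.7104)/(3.4225*a^4 - 12.728*a^3 + 13.5726*a^2 - 3.2336*a + 0.2209)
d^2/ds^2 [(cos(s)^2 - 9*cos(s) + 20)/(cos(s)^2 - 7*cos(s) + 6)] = 2*((1 - cos(2*s))^2/4 - 17*cos(s) + 91*cos(2*s)/2 - 5*cos(3*s) - 947/2)/((cos(s) - 6)^3*(cos(s) - 1)^2)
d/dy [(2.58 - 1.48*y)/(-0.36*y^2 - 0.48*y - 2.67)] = (-0.5328*y^2 + 1.8576*y + 5.19)/(0.1296*y^4 + 0.3456*y^3 + 2.1528*y^2 + 2.5632*y + 7.1289)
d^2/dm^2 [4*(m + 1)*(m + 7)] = 8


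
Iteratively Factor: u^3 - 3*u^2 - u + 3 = (u - 1)*(u^2 - 2*u - 3) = (u - 1)*(u + 1)*(u - 3)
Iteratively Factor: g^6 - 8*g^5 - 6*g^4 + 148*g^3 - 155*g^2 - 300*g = (g - 3)*(g^5 - 5*g^4 - 21*g^3 + 85*g^2 + 100*g) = (g - 3)*(g + 4)*(g^4 - 9*g^3 + 15*g^2 + 25*g) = (g - 3)*(g + 1)*(g + 4)*(g^3 - 10*g^2 + 25*g) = (g - 5)*(g - 3)*(g + 1)*(g + 4)*(g^2 - 5*g) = g*(g - 5)*(g - 3)*(g + 1)*(g + 4)*(g - 5)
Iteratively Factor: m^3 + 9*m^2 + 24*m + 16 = (m + 1)*(m^2 + 8*m + 16) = (m + 1)*(m + 4)*(m + 4)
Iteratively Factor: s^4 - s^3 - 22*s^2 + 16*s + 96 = (s + 2)*(s^3 - 3*s^2 - 16*s + 48) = (s - 3)*(s + 2)*(s^2 - 16) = (s - 3)*(s + 2)*(s + 4)*(s - 4)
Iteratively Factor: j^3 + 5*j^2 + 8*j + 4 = (j + 2)*(j^2 + 3*j + 2) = (j + 2)^2*(j + 1)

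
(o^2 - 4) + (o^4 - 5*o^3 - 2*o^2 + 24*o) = o^4 - 5*o^3 - o^2 + 24*o - 4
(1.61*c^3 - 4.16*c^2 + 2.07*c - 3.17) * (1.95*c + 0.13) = 3.1395*c^4 - 7.9027*c^3 + 3.4957*c^2 - 5.9124*c - 0.4121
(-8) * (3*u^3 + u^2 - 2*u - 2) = -24*u^3 - 8*u^2 + 16*u + 16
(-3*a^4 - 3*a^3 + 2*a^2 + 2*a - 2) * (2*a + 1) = -6*a^5 - 9*a^4 + a^3 + 6*a^2 - 2*a - 2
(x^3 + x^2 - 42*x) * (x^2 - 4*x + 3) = x^5 - 3*x^4 - 43*x^3 + 171*x^2 - 126*x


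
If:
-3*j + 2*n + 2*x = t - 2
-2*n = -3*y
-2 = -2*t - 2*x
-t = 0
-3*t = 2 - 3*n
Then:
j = 16/9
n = 2/3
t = 0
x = 1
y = 4/9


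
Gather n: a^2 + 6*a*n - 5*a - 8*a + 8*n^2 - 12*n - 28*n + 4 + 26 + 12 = a^2 - 13*a + 8*n^2 + n*(6*a - 40) + 42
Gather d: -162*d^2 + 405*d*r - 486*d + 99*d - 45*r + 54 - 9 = -162*d^2 + d*(405*r - 387) - 45*r + 45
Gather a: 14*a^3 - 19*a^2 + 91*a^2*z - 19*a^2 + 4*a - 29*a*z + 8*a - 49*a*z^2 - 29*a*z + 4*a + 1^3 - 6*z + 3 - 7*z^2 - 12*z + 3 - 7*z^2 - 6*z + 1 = 14*a^3 + a^2*(91*z - 38) + a*(-49*z^2 - 58*z + 16) - 14*z^2 - 24*z + 8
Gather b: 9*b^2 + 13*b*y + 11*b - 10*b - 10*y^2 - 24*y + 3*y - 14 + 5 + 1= 9*b^2 + b*(13*y + 1) - 10*y^2 - 21*y - 8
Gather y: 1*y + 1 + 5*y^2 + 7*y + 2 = 5*y^2 + 8*y + 3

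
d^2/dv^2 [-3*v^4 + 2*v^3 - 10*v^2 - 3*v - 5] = -36*v^2 + 12*v - 20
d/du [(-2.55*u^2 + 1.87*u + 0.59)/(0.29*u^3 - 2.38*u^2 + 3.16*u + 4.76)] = (0.7395*u^4 - 1.0846*u^3 - 4.1207*u^2 - 21.4676*u + 7.0368)/(0.0841*u^6 - 1.3804*u^5 + 7.4972*u^4 - 12.2808*u^3 - 12.672*u^2 + 30.0832*u + 22.6576)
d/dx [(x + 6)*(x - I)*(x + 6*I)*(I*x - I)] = 4*I*x^3 + 15*x^2*(-1 + I) - 50*x + 30 + 30*I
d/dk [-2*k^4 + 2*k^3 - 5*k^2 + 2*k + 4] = -8*k^3 + 6*k^2 - 10*k + 2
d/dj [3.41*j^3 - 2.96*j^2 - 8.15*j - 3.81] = 10.23*j^2 - 5.92*j - 8.15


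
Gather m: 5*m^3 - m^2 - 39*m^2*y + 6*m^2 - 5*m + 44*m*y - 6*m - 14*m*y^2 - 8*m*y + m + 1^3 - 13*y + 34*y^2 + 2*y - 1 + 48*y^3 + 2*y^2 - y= 5*m^3 + m^2*(5 - 39*y) + m*(-14*y^2 + 36*y - 10) + 48*y^3 + 36*y^2 - 12*y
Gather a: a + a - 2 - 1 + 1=2*a - 2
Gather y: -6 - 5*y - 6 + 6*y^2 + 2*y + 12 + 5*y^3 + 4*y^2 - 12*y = 5*y^3 + 10*y^2 - 15*y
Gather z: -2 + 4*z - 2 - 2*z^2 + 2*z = -2*z^2 + 6*z - 4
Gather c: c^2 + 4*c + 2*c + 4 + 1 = c^2 + 6*c + 5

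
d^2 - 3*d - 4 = (d - 4)*(d + 1)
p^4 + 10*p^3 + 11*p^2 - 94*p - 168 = (p - 3)*(p + 2)*(p + 4)*(p + 7)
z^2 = z^2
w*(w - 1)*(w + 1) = w^3 - w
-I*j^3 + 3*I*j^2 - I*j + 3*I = (j - 3)*(j - I)*(-I*j + 1)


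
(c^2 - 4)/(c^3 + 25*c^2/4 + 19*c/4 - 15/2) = 4*(c - 2)/(4*c^2 + 17*c - 15)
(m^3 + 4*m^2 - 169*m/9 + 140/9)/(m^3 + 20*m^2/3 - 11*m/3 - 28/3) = (m - 5/3)/(m + 1)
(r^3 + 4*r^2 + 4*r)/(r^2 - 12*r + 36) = r*(r^2 + 4*r + 4)/(r^2 - 12*r + 36)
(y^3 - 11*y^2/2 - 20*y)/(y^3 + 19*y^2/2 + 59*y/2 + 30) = y*(y - 8)/(y^2 + 7*y + 12)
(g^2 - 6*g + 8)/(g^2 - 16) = (g - 2)/(g + 4)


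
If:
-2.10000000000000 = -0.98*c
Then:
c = 2.14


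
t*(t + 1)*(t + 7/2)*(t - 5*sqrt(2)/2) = t^4 - 5*sqrt(2)*t^3/2 + 9*t^3/2 - 45*sqrt(2)*t^2/4 + 7*t^2/2 - 35*sqrt(2)*t/4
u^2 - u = u*(u - 1)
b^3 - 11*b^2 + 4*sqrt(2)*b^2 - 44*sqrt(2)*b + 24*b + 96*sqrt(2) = (b - 8)*(b - 3)*(b + 4*sqrt(2))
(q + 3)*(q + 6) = q^2 + 9*q + 18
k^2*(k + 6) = k^3 + 6*k^2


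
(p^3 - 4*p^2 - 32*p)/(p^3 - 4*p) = (p^2 - 4*p - 32)/(p^2 - 4)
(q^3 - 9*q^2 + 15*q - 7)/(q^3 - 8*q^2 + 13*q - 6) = (q - 7)/(q - 6)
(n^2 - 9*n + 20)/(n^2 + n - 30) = (n - 4)/(n + 6)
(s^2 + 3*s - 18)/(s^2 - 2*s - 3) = (s + 6)/(s + 1)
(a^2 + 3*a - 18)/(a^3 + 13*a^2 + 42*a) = (a - 3)/(a*(a + 7))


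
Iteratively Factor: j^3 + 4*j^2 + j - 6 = (j - 1)*(j^2 + 5*j + 6) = (j - 1)*(j + 3)*(j + 2)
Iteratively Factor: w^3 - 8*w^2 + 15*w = (w)*(w^2 - 8*w + 15) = w*(w - 3)*(w - 5)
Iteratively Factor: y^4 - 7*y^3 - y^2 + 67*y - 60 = (y + 3)*(y^3 - 10*y^2 + 29*y - 20) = (y - 5)*(y + 3)*(y^2 - 5*y + 4) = (y - 5)*(y - 1)*(y + 3)*(y - 4)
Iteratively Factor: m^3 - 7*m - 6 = (m + 1)*(m^2 - m - 6) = (m + 1)*(m + 2)*(m - 3)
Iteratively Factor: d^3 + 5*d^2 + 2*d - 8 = (d + 4)*(d^2 + d - 2) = (d + 2)*(d + 4)*(d - 1)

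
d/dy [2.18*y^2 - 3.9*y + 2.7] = 4.36*y - 3.9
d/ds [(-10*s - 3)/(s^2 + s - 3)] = (-10*s^2 - 10*s + (2*s + 1)*(10*s + 3) + 30)/(s^2 + s - 3)^2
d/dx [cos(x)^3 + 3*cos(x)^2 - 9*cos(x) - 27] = 3*(sin(x)^2 - 2*cos(x) + 2)*sin(x)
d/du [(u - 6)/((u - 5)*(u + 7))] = (-u^2 + 12*u - 23)/(u^4 + 4*u^3 - 66*u^2 - 140*u + 1225)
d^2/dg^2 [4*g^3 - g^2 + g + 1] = 24*g - 2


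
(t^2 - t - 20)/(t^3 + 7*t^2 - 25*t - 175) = (t + 4)/(t^2 + 12*t + 35)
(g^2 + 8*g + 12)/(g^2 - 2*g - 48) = (g + 2)/(g - 8)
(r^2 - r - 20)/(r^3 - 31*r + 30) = (r + 4)/(r^2 + 5*r - 6)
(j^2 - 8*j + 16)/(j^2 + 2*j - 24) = (j - 4)/(j + 6)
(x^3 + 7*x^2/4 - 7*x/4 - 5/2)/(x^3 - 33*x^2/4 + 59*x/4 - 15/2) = (x^2 + 3*x + 2)/(x^2 - 7*x + 6)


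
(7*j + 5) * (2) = 14*j + 10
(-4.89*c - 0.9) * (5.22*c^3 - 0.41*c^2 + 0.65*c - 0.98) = -25.5258*c^4 - 2.6931*c^3 - 2.8095*c^2 + 4.2072*c + 0.882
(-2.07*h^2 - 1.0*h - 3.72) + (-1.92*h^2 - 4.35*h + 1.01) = -3.99*h^2 - 5.35*h - 2.71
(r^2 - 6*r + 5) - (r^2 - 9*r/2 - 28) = 33 - 3*r/2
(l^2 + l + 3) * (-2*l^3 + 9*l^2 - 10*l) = -2*l^5 + 7*l^4 - 7*l^3 + 17*l^2 - 30*l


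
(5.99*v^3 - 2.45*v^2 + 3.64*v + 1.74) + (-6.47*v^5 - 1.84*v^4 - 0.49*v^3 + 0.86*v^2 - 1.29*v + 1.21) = -6.47*v^5 - 1.84*v^4 + 5.5*v^3 - 1.59*v^2 + 2.35*v + 2.95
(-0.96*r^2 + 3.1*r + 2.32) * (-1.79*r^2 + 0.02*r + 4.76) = 1.7184*r^4 - 5.5682*r^3 - 8.6604*r^2 + 14.8024*r + 11.0432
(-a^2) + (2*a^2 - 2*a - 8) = a^2 - 2*a - 8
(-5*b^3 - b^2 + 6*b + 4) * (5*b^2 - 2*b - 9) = -25*b^5 + 5*b^4 + 77*b^3 + 17*b^2 - 62*b - 36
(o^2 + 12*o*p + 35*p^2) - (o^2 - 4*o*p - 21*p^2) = 16*o*p + 56*p^2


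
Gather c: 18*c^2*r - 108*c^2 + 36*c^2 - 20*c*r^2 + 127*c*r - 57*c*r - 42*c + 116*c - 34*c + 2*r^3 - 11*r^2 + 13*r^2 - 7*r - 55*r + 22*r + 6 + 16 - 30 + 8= c^2*(18*r - 72) + c*(-20*r^2 + 70*r + 40) + 2*r^3 + 2*r^2 - 40*r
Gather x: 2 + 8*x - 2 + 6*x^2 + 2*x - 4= 6*x^2 + 10*x - 4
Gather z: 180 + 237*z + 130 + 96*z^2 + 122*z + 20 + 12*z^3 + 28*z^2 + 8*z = 12*z^3 + 124*z^2 + 367*z + 330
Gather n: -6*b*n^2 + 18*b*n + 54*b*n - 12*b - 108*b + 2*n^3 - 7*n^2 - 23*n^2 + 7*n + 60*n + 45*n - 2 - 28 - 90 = -120*b + 2*n^3 + n^2*(-6*b - 30) + n*(72*b + 112) - 120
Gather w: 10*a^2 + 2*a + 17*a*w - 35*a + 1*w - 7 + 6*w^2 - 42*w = 10*a^2 - 33*a + 6*w^2 + w*(17*a - 41) - 7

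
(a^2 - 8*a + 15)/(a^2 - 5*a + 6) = (a - 5)/(a - 2)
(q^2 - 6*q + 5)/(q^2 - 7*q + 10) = (q - 1)/(q - 2)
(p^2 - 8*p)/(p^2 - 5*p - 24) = p/(p + 3)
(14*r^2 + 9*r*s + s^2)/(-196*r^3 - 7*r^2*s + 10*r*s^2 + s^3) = (-2*r - s)/(28*r^2 - 3*r*s - s^2)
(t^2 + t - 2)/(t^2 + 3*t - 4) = (t + 2)/(t + 4)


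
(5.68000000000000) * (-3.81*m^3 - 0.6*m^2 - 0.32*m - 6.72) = -21.6408*m^3 - 3.408*m^2 - 1.8176*m - 38.1696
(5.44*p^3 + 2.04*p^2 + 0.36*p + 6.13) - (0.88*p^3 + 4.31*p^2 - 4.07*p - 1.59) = 4.56*p^3 - 2.27*p^2 + 4.43*p + 7.72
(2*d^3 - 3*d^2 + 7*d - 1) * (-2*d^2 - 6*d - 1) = -4*d^5 - 6*d^4 + 2*d^3 - 37*d^2 - d + 1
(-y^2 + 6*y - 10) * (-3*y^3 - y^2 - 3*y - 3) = 3*y^5 - 17*y^4 + 27*y^3 - 5*y^2 + 12*y + 30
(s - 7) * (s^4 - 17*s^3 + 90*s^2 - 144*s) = s^5 - 24*s^4 + 209*s^3 - 774*s^2 + 1008*s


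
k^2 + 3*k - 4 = (k - 1)*(k + 4)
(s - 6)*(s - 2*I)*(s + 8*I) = s^3 - 6*s^2 + 6*I*s^2 + 16*s - 36*I*s - 96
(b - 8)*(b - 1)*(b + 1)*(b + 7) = b^4 - b^3 - 57*b^2 + b + 56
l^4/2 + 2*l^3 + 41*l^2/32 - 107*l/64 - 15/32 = (l/2 + 1)*(l - 3/4)*(l + 1/4)*(l + 5/2)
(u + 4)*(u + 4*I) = u^2 + 4*u + 4*I*u + 16*I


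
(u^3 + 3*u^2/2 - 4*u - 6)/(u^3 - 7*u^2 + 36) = (u^2 - u/2 - 3)/(u^2 - 9*u + 18)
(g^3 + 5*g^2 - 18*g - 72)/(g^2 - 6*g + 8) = (g^2 + 9*g + 18)/(g - 2)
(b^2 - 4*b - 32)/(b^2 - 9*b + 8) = (b + 4)/(b - 1)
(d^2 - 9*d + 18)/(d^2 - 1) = (d^2 - 9*d + 18)/(d^2 - 1)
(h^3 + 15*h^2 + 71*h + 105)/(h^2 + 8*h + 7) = (h^2 + 8*h + 15)/(h + 1)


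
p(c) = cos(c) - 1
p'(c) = -sin(c)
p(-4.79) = -0.92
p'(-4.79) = -1.00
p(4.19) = -1.50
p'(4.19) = 0.87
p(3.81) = -1.78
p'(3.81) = 0.62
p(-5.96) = -0.05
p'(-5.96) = -0.32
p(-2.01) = -1.43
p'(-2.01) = 0.91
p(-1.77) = -1.20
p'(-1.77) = 0.98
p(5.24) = -0.50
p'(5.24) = 0.86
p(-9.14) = -1.96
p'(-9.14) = 0.28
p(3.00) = -1.99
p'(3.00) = -0.14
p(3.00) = -1.99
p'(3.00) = -0.14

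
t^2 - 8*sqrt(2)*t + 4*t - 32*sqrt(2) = (t + 4)*(t - 8*sqrt(2))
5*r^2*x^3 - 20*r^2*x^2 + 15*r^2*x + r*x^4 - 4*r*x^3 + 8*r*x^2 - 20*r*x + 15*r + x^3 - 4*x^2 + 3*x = (5*r + x)*(x - 3)*(x - 1)*(r*x + 1)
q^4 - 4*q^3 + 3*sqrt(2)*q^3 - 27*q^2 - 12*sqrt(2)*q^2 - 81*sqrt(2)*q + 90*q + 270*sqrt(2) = (q - 6)*(q - 3)*(q + 5)*(q + 3*sqrt(2))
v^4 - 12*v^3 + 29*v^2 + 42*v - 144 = (v - 8)*(v - 3)^2*(v + 2)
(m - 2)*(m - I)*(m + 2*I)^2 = m^4 - 2*m^3 + 3*I*m^3 - 6*I*m^2 + 4*I*m - 8*I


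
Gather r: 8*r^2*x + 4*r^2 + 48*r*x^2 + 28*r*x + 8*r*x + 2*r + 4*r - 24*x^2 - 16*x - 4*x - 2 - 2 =r^2*(8*x + 4) + r*(48*x^2 + 36*x + 6) - 24*x^2 - 20*x - 4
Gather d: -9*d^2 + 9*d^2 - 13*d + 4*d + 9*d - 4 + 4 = 0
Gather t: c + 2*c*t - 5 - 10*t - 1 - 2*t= c + t*(2*c - 12) - 6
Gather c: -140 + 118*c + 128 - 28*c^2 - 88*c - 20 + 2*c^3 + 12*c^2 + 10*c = 2*c^3 - 16*c^2 + 40*c - 32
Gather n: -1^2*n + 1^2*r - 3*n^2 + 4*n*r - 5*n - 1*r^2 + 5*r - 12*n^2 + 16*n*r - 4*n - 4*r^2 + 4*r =-15*n^2 + n*(20*r - 10) - 5*r^2 + 10*r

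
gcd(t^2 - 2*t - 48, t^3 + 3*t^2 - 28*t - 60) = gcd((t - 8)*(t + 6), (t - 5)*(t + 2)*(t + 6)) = t + 6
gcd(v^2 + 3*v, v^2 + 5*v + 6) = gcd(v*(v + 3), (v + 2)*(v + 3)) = v + 3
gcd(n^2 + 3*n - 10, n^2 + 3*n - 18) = 1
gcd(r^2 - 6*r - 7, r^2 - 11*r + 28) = r - 7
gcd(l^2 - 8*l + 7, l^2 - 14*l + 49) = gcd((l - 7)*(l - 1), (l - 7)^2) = l - 7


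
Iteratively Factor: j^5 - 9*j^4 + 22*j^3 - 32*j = (j - 2)*(j^4 - 7*j^3 + 8*j^2 + 16*j) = (j - 2)*(j + 1)*(j^3 - 8*j^2 + 16*j) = (j - 4)*(j - 2)*(j + 1)*(j^2 - 4*j) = j*(j - 4)*(j - 2)*(j + 1)*(j - 4)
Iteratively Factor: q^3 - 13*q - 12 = (q - 4)*(q^2 + 4*q + 3) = (q - 4)*(q + 1)*(q + 3)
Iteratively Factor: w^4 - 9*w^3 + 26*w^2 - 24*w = (w - 2)*(w^3 - 7*w^2 + 12*w) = (w - 4)*(w - 2)*(w^2 - 3*w) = (w - 4)*(w - 3)*(w - 2)*(w)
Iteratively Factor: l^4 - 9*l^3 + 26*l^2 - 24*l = (l - 3)*(l^3 - 6*l^2 + 8*l) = l*(l - 3)*(l^2 - 6*l + 8) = l*(l - 3)*(l - 2)*(l - 4)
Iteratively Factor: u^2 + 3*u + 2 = (u + 1)*(u + 2)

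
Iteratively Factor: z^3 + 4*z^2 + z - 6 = (z - 1)*(z^2 + 5*z + 6) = (z - 1)*(z + 3)*(z + 2)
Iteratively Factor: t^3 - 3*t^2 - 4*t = (t + 1)*(t^2 - 4*t) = t*(t + 1)*(t - 4)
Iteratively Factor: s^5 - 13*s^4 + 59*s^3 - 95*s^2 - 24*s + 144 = (s + 1)*(s^4 - 14*s^3 + 73*s^2 - 168*s + 144) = (s - 4)*(s + 1)*(s^3 - 10*s^2 + 33*s - 36) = (s - 4)*(s - 3)*(s + 1)*(s^2 - 7*s + 12) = (s - 4)^2*(s - 3)*(s + 1)*(s - 3)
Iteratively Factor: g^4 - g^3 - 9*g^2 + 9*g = (g - 1)*(g^3 - 9*g) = (g - 3)*(g - 1)*(g^2 + 3*g) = g*(g - 3)*(g - 1)*(g + 3)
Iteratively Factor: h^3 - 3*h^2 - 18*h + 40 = (h + 4)*(h^2 - 7*h + 10) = (h - 5)*(h + 4)*(h - 2)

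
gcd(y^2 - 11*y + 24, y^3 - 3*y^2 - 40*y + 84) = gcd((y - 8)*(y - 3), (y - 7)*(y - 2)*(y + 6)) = 1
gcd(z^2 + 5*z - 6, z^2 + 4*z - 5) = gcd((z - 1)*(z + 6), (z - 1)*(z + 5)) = z - 1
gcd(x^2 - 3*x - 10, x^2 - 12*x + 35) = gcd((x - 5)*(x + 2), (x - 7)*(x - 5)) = x - 5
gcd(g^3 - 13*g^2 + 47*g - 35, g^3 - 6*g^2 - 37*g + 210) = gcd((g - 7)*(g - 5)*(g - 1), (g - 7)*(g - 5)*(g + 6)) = g^2 - 12*g + 35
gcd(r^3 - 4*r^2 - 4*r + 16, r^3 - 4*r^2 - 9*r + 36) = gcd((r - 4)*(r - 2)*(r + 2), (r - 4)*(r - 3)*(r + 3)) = r - 4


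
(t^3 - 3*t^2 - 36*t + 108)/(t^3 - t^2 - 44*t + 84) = (t^2 + 3*t - 18)/(t^2 + 5*t - 14)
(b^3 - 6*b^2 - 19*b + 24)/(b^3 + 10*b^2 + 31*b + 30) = (b^2 - 9*b + 8)/(b^2 + 7*b + 10)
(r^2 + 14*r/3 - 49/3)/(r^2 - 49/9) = 3*(r + 7)/(3*r + 7)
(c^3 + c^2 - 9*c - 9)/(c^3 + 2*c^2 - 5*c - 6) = (c - 3)/(c - 2)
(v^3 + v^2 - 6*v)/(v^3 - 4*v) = (v + 3)/(v + 2)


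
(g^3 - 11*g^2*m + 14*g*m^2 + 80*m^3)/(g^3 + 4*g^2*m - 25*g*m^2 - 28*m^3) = (g^3 - 11*g^2*m + 14*g*m^2 + 80*m^3)/(g^3 + 4*g^2*m - 25*g*m^2 - 28*m^3)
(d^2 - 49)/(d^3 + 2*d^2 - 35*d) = (d - 7)/(d*(d - 5))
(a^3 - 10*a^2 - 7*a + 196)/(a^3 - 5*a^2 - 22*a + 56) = (a - 7)/(a - 2)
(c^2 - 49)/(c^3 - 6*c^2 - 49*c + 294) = 1/(c - 6)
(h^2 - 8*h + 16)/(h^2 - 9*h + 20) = (h - 4)/(h - 5)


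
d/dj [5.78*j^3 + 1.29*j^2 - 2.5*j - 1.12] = 17.34*j^2 + 2.58*j - 2.5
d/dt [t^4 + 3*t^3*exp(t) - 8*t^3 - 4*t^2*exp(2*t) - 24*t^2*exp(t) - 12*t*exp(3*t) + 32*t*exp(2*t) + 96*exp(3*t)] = 3*t^3*exp(t) + 4*t^3 - 8*t^2*exp(2*t) - 15*t^2*exp(t) - 24*t^2 - 36*t*exp(3*t) + 56*t*exp(2*t) - 48*t*exp(t) + 276*exp(3*t) + 32*exp(2*t)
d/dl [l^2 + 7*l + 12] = 2*l + 7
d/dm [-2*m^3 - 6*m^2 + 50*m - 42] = -6*m^2 - 12*m + 50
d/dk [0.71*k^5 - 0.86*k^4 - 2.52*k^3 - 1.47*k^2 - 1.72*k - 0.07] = 3.55*k^4 - 3.44*k^3 - 7.56*k^2 - 2.94*k - 1.72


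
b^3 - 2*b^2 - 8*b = b*(b - 4)*(b + 2)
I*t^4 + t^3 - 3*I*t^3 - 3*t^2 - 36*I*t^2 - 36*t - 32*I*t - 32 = (t - 8)*(t + 4)*(t - I)*(I*t + I)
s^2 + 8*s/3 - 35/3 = (s - 7/3)*(s + 5)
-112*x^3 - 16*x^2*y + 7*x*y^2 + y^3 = (-4*x + y)*(4*x + y)*(7*x + y)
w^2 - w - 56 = (w - 8)*(w + 7)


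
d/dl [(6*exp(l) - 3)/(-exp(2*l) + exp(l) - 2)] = 3*((2*exp(l) - 1)^2 - 2*exp(2*l) + 2*exp(l) - 4)*exp(l)/(exp(2*l) - exp(l) + 2)^2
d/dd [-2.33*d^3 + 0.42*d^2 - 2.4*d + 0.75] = -6.99*d^2 + 0.84*d - 2.4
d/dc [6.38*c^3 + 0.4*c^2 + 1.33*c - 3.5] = 19.14*c^2 + 0.8*c + 1.33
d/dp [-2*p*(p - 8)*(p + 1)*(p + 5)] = -8*p^3 + 12*p^2 + 172*p + 80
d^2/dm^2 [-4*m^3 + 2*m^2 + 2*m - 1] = 4 - 24*m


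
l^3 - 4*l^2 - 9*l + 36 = (l - 4)*(l - 3)*(l + 3)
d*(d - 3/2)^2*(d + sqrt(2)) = d^4 - 3*d^3 + sqrt(2)*d^3 - 3*sqrt(2)*d^2 + 9*d^2/4 + 9*sqrt(2)*d/4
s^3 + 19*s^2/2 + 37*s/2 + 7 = (s + 1/2)*(s + 2)*(s + 7)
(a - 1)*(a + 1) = a^2 - 1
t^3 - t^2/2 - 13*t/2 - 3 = (t - 3)*(t + 1/2)*(t + 2)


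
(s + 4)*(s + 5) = s^2 + 9*s + 20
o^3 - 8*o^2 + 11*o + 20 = (o - 5)*(o - 4)*(o + 1)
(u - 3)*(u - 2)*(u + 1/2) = u^3 - 9*u^2/2 + 7*u/2 + 3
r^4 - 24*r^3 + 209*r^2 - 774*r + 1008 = (r - 8)*(r - 7)*(r - 6)*(r - 3)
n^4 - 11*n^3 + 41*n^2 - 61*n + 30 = (n - 5)*(n - 3)*(n - 2)*(n - 1)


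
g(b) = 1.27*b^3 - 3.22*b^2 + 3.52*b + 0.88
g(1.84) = 4.37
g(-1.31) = -12.11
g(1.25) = 2.73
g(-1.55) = -17.04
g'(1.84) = 4.57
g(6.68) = 259.27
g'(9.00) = 254.17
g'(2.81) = 15.51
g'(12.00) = 474.88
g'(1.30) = 1.59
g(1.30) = 2.80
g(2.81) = 13.52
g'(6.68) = 130.51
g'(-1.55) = 22.66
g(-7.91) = -856.97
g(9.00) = 697.57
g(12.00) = 1774.00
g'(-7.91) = 292.84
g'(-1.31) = 18.49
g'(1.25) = 1.42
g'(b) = 3.81*b^2 - 6.44*b + 3.52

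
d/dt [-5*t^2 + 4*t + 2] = 4 - 10*t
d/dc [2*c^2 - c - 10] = 4*c - 1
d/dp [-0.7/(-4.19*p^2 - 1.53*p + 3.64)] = (-5.866*p - 1.071)/(4.19*p^2 + 1.53*p - 3.64)^2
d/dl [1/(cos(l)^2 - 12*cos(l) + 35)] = 2*(cos(l) - 6)*sin(l)/(cos(l)^2 - 12*cos(l) + 35)^2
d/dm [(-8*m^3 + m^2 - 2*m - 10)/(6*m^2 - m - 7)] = (-48*m^4 + 16*m^3 + 179*m^2 + 106*m + 4)/(36*m^4 - 12*m^3 - 83*m^2 + 14*m + 49)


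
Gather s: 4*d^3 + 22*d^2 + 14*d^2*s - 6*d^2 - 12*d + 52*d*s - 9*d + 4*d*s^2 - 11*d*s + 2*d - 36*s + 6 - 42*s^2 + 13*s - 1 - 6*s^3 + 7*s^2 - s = 4*d^3 + 16*d^2 - 19*d - 6*s^3 + s^2*(4*d - 35) + s*(14*d^2 + 41*d - 24) + 5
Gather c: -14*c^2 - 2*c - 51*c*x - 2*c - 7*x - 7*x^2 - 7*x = -14*c^2 + c*(-51*x - 4) - 7*x^2 - 14*x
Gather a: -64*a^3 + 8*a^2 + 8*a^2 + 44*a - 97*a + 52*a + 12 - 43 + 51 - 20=-64*a^3 + 16*a^2 - a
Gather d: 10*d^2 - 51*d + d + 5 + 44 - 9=10*d^2 - 50*d + 40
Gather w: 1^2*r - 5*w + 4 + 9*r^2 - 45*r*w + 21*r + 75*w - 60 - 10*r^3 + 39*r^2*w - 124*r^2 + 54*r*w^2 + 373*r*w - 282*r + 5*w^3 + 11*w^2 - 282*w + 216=-10*r^3 - 115*r^2 - 260*r + 5*w^3 + w^2*(54*r + 11) + w*(39*r^2 + 328*r - 212) + 160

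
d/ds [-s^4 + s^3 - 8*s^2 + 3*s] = -4*s^3 + 3*s^2 - 16*s + 3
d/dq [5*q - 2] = 5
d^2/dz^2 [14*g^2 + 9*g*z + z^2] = 2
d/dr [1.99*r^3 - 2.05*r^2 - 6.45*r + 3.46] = 5.97*r^2 - 4.1*r - 6.45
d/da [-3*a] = -3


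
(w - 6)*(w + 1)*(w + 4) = w^3 - w^2 - 26*w - 24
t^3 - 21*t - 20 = (t - 5)*(t + 1)*(t + 4)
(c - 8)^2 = c^2 - 16*c + 64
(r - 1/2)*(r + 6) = r^2 + 11*r/2 - 3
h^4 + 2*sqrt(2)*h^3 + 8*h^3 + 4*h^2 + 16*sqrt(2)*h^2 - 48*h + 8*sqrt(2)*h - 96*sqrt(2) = (h - 2)*(h + 4)*(h + 6)*(h + 2*sqrt(2))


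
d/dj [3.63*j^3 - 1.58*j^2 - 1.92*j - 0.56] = 10.89*j^2 - 3.16*j - 1.92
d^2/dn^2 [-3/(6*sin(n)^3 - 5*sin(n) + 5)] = 3*(324*sin(n)^6 - 492*sin(n)^4 - 270*sin(n)^3 + 205*sin(n)^2 + 205*sin(n) - 50)/(6*sin(n)^3 - 5*sin(n) + 5)^3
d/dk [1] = 0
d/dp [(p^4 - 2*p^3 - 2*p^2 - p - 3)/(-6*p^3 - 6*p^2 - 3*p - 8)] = (-6*p^6 - 12*p^5 - 9*p^4 - 32*p^3 - 6*p^2 - 4*p - 1)/(36*p^6 + 72*p^5 + 72*p^4 + 132*p^3 + 105*p^2 + 48*p + 64)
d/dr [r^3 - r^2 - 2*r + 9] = 3*r^2 - 2*r - 2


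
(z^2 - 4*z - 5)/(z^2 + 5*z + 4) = (z - 5)/(z + 4)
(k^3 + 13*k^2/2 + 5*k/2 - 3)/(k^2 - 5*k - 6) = (k^2 + 11*k/2 - 3)/(k - 6)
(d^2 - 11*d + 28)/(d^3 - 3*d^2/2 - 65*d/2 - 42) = 2*(d - 4)/(2*d^2 + 11*d + 12)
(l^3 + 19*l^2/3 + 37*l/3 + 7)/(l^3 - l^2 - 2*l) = (l^2 + 16*l/3 + 7)/(l*(l - 2))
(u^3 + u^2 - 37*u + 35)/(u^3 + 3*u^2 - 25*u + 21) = (u - 5)/(u - 3)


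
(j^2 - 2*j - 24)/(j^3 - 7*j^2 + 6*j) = (j + 4)/(j*(j - 1))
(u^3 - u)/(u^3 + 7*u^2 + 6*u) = (u - 1)/(u + 6)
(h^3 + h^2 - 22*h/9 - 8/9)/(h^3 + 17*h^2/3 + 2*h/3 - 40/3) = (h + 1/3)/(h + 5)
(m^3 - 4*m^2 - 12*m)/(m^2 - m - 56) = m*(-m^2 + 4*m + 12)/(-m^2 + m + 56)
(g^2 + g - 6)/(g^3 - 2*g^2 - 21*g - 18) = (g - 2)/(g^2 - 5*g - 6)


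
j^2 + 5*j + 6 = (j + 2)*(j + 3)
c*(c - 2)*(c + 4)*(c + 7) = c^4 + 9*c^3 + 6*c^2 - 56*c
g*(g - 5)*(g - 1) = g^3 - 6*g^2 + 5*g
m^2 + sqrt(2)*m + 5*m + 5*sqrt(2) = (m + 5)*(m + sqrt(2))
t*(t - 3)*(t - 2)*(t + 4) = t^4 - t^3 - 14*t^2 + 24*t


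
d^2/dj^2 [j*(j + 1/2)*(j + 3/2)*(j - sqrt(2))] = 12*j^2 - 6*sqrt(2)*j + 12*j - 4*sqrt(2) + 3/2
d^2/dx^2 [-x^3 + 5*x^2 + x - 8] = 10 - 6*x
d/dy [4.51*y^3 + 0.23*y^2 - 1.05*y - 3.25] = 13.53*y^2 + 0.46*y - 1.05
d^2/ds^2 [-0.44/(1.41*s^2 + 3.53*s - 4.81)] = (1.749528*s^2 + 4.380024*s - 0.44*(2.82*s + 3.53)*(5.64*s + 7.06) - 5.968248)/(1.41*s^2 + 3.53*s - 4.81)^3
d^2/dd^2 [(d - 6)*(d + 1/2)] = 2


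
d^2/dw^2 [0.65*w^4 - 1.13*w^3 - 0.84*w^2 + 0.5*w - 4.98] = 7.8*w^2 - 6.78*w - 1.68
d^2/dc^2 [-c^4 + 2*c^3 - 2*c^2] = -12*c^2 + 12*c - 4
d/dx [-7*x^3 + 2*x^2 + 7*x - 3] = -21*x^2 + 4*x + 7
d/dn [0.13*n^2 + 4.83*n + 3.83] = 0.26*n + 4.83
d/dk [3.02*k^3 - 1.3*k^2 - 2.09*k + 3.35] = 9.06*k^2 - 2.6*k - 2.09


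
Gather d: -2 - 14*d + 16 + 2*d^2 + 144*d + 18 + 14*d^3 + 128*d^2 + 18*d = 14*d^3 + 130*d^2 + 148*d + 32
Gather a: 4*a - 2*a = 2*a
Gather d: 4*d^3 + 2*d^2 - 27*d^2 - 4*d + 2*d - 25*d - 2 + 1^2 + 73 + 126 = 4*d^3 - 25*d^2 - 27*d + 198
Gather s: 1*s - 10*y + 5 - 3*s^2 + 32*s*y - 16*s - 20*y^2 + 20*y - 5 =-3*s^2 + s*(32*y - 15) - 20*y^2 + 10*y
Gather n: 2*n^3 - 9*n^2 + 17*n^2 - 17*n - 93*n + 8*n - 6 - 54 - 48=2*n^3 + 8*n^2 - 102*n - 108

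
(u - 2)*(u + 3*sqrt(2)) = u^2 - 2*u + 3*sqrt(2)*u - 6*sqrt(2)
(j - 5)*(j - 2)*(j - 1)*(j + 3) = j^4 - 5*j^3 - 7*j^2 + 41*j - 30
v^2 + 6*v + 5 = (v + 1)*(v + 5)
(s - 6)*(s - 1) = s^2 - 7*s + 6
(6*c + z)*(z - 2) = 6*c*z - 12*c + z^2 - 2*z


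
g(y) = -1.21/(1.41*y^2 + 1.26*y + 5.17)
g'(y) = -1.21*(-2.82*y - 1.26)/(1.41*y^2 + 1.26*y + 5.17)^2 = (3.4122*y + 1.5246)/(1.41*y^2 + 1.26*y + 5.17)^2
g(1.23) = -0.14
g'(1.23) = 0.07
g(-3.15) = -0.08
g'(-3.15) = -0.04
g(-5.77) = -0.03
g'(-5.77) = -0.01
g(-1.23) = -0.21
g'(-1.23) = -0.08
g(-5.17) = -0.03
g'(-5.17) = -0.01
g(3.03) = -0.06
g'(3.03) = 0.02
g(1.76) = -0.10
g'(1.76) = 0.05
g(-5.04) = -0.03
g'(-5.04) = -0.01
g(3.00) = -0.06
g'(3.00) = 0.03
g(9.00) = -0.01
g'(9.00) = 0.00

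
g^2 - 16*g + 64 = (g - 8)^2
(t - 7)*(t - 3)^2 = t^3 - 13*t^2 + 51*t - 63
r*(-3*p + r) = -3*p*r + r^2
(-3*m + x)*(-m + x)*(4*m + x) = 12*m^3 - 13*m^2*x + x^3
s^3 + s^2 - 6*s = s*(s - 2)*(s + 3)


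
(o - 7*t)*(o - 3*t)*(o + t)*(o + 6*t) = o^4 - 3*o^3*t - 43*o^2*t^2 + 87*o*t^3 + 126*t^4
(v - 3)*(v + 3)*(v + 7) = v^3 + 7*v^2 - 9*v - 63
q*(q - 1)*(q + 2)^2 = q^4 + 3*q^3 - 4*q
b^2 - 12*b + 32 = (b - 8)*(b - 4)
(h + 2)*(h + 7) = h^2 + 9*h + 14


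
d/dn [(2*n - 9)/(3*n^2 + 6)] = 2*(-n^2 + 9*n + 2)/(3*(n^4 + 4*n^2 + 4))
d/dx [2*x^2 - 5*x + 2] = 4*x - 5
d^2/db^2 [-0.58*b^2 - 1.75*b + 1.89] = -1.16000000000000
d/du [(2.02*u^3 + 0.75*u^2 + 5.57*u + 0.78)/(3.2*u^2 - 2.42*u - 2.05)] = (6.464*u^4 - 9.7768*u^3 - 32.062*u^2 - 8.067*u - 9.5309)/(10.24*u^4 - 15.488*u^3 - 7.2636*u^2 + 9.922*u + 4.2025)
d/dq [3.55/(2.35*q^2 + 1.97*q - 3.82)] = (-16.685*q - 6.9935)/(2.35*q^2 + 1.97*q - 3.82)^2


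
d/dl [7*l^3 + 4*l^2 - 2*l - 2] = 21*l^2 + 8*l - 2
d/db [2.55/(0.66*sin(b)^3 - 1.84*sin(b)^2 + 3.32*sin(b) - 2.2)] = (-5.049*sin(b)^2 + 9.384*sin(b) - 8.466)*cos(b)/(0.66*sin(b)^3 - 1.84*sin(b)^2 + 3.32*sin(b) - 2.2)^2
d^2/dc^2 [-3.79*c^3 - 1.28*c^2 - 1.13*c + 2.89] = -22.74*c - 2.56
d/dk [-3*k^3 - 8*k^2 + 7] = k*(-9*k - 16)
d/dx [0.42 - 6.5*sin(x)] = -6.5*cos(x)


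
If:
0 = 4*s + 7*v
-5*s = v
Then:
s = 0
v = 0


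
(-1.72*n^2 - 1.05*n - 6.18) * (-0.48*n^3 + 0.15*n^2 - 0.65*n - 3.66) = 0.8256*n^5 + 0.246*n^4 + 3.9269*n^3 + 6.0507*n^2 + 7.86*n + 22.6188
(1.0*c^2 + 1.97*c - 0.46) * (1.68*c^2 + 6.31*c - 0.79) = 1.68*c^4 + 9.6196*c^3 + 10.8679*c^2 - 4.4589*c + 0.3634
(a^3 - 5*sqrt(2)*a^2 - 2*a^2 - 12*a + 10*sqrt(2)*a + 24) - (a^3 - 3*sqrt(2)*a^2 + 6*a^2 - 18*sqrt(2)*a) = -8*a^2 - 2*sqrt(2)*a^2 - 12*a + 28*sqrt(2)*a + 24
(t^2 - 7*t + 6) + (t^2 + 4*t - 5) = 2*t^2 - 3*t + 1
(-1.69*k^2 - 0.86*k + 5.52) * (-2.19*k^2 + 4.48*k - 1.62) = 3.7011*k^4 - 5.6878*k^3 - 13.2038*k^2 + 26.1228*k - 8.9424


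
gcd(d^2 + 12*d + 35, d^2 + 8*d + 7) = d + 7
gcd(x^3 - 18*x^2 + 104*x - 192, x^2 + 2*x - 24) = x - 4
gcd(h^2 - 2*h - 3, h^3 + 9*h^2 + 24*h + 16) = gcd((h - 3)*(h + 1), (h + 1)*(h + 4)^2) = h + 1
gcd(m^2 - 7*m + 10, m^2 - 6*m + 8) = m - 2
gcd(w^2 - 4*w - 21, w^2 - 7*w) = w - 7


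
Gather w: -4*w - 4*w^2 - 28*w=-4*w^2 - 32*w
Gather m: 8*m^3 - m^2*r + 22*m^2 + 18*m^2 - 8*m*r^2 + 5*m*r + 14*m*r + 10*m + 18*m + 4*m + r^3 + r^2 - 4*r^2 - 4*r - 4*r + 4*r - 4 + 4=8*m^3 + m^2*(40 - r) + m*(-8*r^2 + 19*r + 32) + r^3 - 3*r^2 - 4*r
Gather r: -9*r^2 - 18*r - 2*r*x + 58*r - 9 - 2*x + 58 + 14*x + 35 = -9*r^2 + r*(40 - 2*x) + 12*x + 84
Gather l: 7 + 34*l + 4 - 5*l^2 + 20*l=-5*l^2 + 54*l + 11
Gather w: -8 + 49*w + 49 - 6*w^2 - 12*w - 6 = -6*w^2 + 37*w + 35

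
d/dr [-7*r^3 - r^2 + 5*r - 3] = -21*r^2 - 2*r + 5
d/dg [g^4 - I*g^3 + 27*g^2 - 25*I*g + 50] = 4*g^3 - 3*I*g^2 + 54*g - 25*I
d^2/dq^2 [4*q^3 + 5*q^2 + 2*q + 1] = 24*q + 10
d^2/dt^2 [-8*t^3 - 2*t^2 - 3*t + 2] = -48*t - 4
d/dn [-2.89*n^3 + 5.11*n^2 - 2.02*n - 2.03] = -8.67*n^2 + 10.22*n - 2.02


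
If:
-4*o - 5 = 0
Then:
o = -5/4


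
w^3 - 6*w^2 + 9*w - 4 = (w - 4)*(w - 1)^2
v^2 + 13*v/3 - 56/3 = (v - 8/3)*(v + 7)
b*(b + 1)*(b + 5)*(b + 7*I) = b^4 + 6*b^3 + 7*I*b^3 + 5*b^2 + 42*I*b^2 + 35*I*b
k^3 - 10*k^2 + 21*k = k*(k - 7)*(k - 3)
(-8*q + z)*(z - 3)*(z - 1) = -8*q*z^2 + 32*q*z - 24*q + z^3 - 4*z^2 + 3*z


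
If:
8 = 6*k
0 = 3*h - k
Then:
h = 4/9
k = 4/3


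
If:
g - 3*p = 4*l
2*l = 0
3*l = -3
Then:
No Solution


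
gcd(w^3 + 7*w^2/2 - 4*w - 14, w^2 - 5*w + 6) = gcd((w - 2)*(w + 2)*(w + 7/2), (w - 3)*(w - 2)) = w - 2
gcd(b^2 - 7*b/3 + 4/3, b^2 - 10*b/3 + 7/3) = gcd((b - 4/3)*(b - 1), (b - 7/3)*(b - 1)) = b - 1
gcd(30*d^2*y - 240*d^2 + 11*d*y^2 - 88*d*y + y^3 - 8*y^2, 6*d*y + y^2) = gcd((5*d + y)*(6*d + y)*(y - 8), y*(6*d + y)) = 6*d + y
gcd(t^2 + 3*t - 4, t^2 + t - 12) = t + 4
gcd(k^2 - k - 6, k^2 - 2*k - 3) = k - 3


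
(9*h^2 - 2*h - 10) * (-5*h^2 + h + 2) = -45*h^4 + 19*h^3 + 66*h^2 - 14*h - 20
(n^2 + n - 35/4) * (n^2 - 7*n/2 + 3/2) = n^4 - 5*n^3/2 - 43*n^2/4 + 257*n/8 - 105/8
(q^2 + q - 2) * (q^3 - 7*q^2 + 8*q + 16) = q^5 - 6*q^4 - q^3 + 38*q^2 - 32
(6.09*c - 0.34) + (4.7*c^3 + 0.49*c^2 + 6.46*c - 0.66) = 4.7*c^3 + 0.49*c^2 + 12.55*c - 1.0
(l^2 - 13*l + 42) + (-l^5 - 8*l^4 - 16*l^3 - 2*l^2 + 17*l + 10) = -l^5 - 8*l^4 - 16*l^3 - l^2 + 4*l + 52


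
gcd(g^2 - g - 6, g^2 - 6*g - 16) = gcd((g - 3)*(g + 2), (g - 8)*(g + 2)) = g + 2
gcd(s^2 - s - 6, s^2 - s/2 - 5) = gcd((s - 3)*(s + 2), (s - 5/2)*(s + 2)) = s + 2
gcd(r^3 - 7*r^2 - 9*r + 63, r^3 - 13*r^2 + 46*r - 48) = r - 3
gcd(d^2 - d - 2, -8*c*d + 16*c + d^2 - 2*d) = d - 2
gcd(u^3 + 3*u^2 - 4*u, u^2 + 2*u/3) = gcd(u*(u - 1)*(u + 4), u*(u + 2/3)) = u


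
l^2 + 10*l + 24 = (l + 4)*(l + 6)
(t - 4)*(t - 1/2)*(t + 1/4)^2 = t^4 - 4*t^3 - 3*t^2/16 + 23*t/32 + 1/8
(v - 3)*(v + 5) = v^2 + 2*v - 15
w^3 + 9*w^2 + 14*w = w*(w + 2)*(w + 7)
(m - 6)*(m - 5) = m^2 - 11*m + 30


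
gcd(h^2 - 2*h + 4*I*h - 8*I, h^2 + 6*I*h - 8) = h + 4*I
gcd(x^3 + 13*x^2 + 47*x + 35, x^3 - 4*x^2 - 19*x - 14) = x + 1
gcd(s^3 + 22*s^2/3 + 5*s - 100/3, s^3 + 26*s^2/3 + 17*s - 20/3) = s^2 + 9*s + 20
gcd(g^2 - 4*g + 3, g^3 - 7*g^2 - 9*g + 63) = g - 3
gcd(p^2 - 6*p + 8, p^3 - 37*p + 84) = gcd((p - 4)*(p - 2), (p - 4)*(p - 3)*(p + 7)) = p - 4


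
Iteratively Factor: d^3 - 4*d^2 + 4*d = (d - 2)*(d^2 - 2*d) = d*(d - 2)*(d - 2)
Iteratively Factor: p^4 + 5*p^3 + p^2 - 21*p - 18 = (p + 3)*(p^3 + 2*p^2 - 5*p - 6) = (p + 1)*(p + 3)*(p^2 + p - 6) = (p + 1)*(p + 3)^2*(p - 2)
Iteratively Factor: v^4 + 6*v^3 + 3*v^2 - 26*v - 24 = (v + 1)*(v^3 + 5*v^2 - 2*v - 24) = (v + 1)*(v + 3)*(v^2 + 2*v - 8) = (v + 1)*(v + 3)*(v + 4)*(v - 2)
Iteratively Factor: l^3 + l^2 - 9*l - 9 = (l - 3)*(l^2 + 4*l + 3) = (l - 3)*(l + 3)*(l + 1)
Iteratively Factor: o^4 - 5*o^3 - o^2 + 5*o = (o + 1)*(o^3 - 6*o^2 + 5*o) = (o - 1)*(o + 1)*(o^2 - 5*o) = (o - 5)*(o - 1)*(o + 1)*(o)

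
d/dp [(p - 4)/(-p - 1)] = -5/(p + 1)^2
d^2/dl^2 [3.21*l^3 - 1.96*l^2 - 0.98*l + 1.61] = 19.26*l - 3.92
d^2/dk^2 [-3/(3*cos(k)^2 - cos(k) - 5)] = 3*(-36*sin(k)^4 + 79*sin(k)^2 - 25*cos(k)/4 + 9*cos(3*k)/4 - 11)/(3*sin(k)^2 + cos(k) + 2)^3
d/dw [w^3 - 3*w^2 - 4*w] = 3*w^2 - 6*w - 4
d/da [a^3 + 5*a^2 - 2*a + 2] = 3*a^2 + 10*a - 2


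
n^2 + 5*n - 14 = (n - 2)*(n + 7)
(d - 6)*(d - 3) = d^2 - 9*d + 18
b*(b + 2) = b^2 + 2*b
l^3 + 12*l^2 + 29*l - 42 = (l - 1)*(l + 6)*(l + 7)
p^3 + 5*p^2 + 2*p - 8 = (p - 1)*(p + 2)*(p + 4)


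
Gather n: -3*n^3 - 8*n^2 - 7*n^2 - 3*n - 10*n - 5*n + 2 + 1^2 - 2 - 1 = -3*n^3 - 15*n^2 - 18*n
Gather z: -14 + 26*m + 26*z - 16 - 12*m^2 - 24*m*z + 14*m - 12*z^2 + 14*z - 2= -12*m^2 + 40*m - 12*z^2 + z*(40 - 24*m) - 32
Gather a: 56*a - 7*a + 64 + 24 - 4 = 49*a + 84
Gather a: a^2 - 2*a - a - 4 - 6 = a^2 - 3*a - 10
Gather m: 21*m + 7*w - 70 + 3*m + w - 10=24*m + 8*w - 80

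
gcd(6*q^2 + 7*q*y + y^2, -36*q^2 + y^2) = 6*q + y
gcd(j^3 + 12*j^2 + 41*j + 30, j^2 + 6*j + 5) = j^2 + 6*j + 5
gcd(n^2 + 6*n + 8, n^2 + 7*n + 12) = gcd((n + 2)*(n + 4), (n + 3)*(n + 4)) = n + 4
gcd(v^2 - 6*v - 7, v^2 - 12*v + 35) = v - 7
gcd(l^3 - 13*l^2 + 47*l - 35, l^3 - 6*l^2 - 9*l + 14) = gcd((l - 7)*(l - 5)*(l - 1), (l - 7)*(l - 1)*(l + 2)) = l^2 - 8*l + 7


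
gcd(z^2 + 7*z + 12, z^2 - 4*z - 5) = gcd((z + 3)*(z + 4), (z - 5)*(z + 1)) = 1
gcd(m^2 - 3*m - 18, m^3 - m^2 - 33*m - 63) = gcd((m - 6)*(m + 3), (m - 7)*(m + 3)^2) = m + 3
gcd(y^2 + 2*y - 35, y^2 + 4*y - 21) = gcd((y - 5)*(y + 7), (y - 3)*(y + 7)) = y + 7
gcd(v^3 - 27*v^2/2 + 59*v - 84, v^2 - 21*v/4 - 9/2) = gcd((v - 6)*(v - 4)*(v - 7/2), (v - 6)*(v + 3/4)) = v - 6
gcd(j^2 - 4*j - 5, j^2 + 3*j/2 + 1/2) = j + 1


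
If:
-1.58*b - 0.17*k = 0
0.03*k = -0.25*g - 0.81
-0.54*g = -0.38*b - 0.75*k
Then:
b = 0.24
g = -2.97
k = -2.26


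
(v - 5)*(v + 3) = v^2 - 2*v - 15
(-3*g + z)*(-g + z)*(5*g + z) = 15*g^3 - 17*g^2*z + g*z^2 + z^3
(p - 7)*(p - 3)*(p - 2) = p^3 - 12*p^2 + 41*p - 42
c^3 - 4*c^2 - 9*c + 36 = (c - 4)*(c - 3)*(c + 3)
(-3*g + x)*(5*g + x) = -15*g^2 + 2*g*x + x^2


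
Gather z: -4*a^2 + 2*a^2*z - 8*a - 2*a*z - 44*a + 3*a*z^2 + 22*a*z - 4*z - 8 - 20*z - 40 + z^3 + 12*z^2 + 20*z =-4*a^2 - 52*a + z^3 + z^2*(3*a + 12) + z*(2*a^2 + 20*a - 4) - 48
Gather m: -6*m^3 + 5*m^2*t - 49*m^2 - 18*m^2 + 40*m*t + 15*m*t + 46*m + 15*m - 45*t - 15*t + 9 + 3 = -6*m^3 + m^2*(5*t - 67) + m*(55*t + 61) - 60*t + 12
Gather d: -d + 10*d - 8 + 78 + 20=9*d + 90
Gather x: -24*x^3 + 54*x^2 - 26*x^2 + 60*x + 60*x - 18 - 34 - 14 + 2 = -24*x^3 + 28*x^2 + 120*x - 64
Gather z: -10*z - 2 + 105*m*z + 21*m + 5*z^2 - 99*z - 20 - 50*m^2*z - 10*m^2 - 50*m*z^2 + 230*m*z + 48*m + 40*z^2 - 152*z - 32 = -10*m^2 + 69*m + z^2*(45 - 50*m) + z*(-50*m^2 + 335*m - 261) - 54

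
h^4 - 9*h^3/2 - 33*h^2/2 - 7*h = h*(h - 7)*(h + 1/2)*(h + 2)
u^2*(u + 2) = u^3 + 2*u^2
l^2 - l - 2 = (l - 2)*(l + 1)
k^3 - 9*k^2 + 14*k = k*(k - 7)*(k - 2)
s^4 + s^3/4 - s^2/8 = s^2*(s - 1/4)*(s + 1/2)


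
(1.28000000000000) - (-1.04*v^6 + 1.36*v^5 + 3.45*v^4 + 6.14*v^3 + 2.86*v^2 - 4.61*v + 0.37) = 1.04*v^6 - 1.36*v^5 - 3.45*v^4 - 6.14*v^3 - 2.86*v^2 + 4.61*v + 0.91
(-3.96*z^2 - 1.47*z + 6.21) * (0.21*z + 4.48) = -0.8316*z^3 - 18.0495*z^2 - 5.2815*z + 27.8208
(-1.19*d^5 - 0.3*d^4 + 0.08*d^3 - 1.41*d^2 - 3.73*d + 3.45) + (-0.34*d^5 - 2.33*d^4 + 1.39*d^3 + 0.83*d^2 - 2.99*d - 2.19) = -1.53*d^5 - 2.63*d^4 + 1.47*d^3 - 0.58*d^2 - 6.72*d + 1.26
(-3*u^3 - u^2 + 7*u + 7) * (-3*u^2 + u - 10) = 9*u^5 + 8*u^3 - 4*u^2 - 63*u - 70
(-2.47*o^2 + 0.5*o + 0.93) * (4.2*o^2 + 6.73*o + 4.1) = -10.374*o^4 - 14.5231*o^3 - 2.856*o^2 + 8.3089*o + 3.813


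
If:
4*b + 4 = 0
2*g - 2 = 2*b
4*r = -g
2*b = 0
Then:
No Solution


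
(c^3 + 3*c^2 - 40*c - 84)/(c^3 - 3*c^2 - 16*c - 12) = (c + 7)/(c + 1)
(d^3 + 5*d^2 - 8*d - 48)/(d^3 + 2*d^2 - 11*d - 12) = (d + 4)/(d + 1)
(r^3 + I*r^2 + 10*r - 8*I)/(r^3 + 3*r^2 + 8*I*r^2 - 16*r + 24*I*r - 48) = (r^2 - 3*I*r - 2)/(r^2 + r*(3 + 4*I) + 12*I)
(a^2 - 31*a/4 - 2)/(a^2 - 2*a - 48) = (a + 1/4)/(a + 6)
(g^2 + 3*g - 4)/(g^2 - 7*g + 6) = (g + 4)/(g - 6)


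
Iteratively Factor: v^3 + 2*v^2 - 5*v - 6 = (v - 2)*(v^2 + 4*v + 3) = (v - 2)*(v + 1)*(v + 3)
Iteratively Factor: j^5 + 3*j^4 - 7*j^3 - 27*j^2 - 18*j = (j + 2)*(j^4 + j^3 - 9*j^2 - 9*j) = (j + 2)*(j + 3)*(j^3 - 2*j^2 - 3*j) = j*(j + 2)*(j + 3)*(j^2 - 2*j - 3) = j*(j + 1)*(j + 2)*(j + 3)*(j - 3)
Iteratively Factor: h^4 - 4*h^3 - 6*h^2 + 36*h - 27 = (h - 3)*(h^3 - h^2 - 9*h + 9) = (h - 3)^2*(h^2 + 2*h - 3) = (h - 3)^2*(h - 1)*(h + 3)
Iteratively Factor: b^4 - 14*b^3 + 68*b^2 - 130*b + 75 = (b - 3)*(b^3 - 11*b^2 + 35*b - 25) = (b - 3)*(b - 1)*(b^2 - 10*b + 25) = (b - 5)*(b - 3)*(b - 1)*(b - 5)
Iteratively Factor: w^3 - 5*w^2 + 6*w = (w)*(w^2 - 5*w + 6) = w*(w - 2)*(w - 3)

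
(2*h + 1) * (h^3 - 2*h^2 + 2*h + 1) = 2*h^4 - 3*h^3 + 2*h^2 + 4*h + 1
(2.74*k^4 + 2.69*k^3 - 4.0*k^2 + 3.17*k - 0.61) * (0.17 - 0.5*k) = -1.37*k^5 - 0.8792*k^4 + 2.4573*k^3 - 2.265*k^2 + 0.8439*k - 0.1037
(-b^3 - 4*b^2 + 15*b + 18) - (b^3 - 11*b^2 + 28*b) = -2*b^3 + 7*b^2 - 13*b + 18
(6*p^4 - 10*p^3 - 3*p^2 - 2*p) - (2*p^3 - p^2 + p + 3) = 6*p^4 - 12*p^3 - 2*p^2 - 3*p - 3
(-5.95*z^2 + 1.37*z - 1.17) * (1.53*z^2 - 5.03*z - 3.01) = -9.1035*z^4 + 32.0246*z^3 + 9.2283*z^2 + 1.7614*z + 3.5217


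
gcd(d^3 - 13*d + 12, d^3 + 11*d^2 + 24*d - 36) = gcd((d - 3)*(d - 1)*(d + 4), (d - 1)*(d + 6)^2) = d - 1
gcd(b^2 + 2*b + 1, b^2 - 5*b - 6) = b + 1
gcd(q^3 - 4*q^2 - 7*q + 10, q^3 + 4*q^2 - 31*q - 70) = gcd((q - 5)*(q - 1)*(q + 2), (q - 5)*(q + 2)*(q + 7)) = q^2 - 3*q - 10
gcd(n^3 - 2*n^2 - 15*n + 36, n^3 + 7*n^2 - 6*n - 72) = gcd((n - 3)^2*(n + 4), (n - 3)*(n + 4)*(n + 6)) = n^2 + n - 12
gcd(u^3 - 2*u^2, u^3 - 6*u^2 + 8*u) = u^2 - 2*u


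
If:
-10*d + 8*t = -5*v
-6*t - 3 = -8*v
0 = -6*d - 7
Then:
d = -7/6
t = -325/282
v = -23/47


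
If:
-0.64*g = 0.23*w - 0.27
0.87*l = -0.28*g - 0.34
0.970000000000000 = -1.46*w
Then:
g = 0.66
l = -0.60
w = -0.66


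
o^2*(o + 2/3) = o^3 + 2*o^2/3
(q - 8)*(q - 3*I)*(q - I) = q^3 - 8*q^2 - 4*I*q^2 - 3*q + 32*I*q + 24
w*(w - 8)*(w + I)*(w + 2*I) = w^4 - 8*w^3 + 3*I*w^3 - 2*w^2 - 24*I*w^2 + 16*w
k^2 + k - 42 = (k - 6)*(k + 7)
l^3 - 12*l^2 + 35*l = l*(l - 7)*(l - 5)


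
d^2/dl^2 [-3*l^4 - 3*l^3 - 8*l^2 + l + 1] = -36*l^2 - 18*l - 16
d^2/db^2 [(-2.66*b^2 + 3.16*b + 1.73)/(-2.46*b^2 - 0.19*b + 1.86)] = (-40.73268*b^3 + 10.210968*b^2 - 91.604988*b + 0.215102000000005)/(14.886936*b^6 + 3.449412*b^5 - 33.50151*b^4 - 5.209325*b^3 + 25.33041*b^2 + 1.971972*b - 6.434856)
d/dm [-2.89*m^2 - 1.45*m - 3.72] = -5.78*m - 1.45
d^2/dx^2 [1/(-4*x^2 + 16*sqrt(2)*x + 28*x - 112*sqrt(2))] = (x^2 - 7*x - 4*sqrt(2)*x - (-2*x + 4*sqrt(2) + 7)^2 + 28*sqrt(2))/(2*(x^2 - 7*x - 4*sqrt(2)*x + 28*sqrt(2))^3)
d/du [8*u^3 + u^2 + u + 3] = 24*u^2 + 2*u + 1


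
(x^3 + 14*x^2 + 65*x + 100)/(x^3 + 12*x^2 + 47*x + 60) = (x + 5)/(x + 3)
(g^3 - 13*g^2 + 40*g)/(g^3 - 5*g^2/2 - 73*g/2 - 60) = 2*g*(g - 5)/(2*g^2 + 11*g + 15)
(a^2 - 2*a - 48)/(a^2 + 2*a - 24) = (a - 8)/(a - 4)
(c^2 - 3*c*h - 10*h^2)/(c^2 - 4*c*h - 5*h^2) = (c + 2*h)/(c + h)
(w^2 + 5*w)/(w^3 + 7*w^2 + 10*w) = 1/(w + 2)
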